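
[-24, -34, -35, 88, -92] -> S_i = Random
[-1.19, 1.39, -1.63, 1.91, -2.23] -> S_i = -1.19*(-1.17)^i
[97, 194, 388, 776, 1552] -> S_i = 97*2^i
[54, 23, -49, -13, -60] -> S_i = Random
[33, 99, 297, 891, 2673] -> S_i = 33*3^i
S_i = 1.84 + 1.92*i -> [1.84, 3.76, 5.68, 7.6, 9.52]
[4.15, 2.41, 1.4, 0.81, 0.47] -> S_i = 4.15*0.58^i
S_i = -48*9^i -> [-48, -432, -3888, -34992, -314928]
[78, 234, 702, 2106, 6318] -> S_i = 78*3^i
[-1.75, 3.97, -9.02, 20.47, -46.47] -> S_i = -1.75*(-2.27)^i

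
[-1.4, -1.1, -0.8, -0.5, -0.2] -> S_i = -1.40 + 0.30*i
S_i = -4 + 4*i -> [-4, 0, 4, 8, 12]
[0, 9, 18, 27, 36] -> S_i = 0 + 9*i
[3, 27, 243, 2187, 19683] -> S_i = 3*9^i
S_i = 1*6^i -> [1, 6, 36, 216, 1296]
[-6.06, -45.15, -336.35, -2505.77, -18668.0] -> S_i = -6.06*7.45^i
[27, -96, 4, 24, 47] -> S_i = Random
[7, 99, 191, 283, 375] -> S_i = 7 + 92*i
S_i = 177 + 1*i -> [177, 178, 179, 180, 181]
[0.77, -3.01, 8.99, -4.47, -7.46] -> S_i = Random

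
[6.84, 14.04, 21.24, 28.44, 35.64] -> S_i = 6.84 + 7.20*i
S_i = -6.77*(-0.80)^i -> [-6.77, 5.42, -4.33, 3.47, -2.77]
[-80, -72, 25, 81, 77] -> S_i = Random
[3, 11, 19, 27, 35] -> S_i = 3 + 8*i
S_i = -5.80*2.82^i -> [-5.8, -16.36, -46.12, -130.07, -366.8]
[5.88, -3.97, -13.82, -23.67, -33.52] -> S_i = 5.88 + -9.85*i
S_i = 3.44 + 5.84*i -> [3.44, 9.28, 15.12, 20.96, 26.8]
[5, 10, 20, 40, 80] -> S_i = 5*2^i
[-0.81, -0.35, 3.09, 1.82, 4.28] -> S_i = Random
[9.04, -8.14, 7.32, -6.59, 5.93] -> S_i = 9.04*(-0.90)^i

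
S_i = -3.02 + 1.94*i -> [-3.02, -1.08, 0.86, 2.8, 4.74]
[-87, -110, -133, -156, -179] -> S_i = -87 + -23*i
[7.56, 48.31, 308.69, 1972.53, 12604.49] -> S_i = 7.56*6.39^i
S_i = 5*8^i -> [5, 40, 320, 2560, 20480]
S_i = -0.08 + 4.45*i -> [-0.08, 4.37, 8.82, 13.27, 17.72]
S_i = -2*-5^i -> [-2, 10, -50, 250, -1250]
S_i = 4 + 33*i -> [4, 37, 70, 103, 136]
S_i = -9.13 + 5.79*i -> [-9.13, -3.34, 2.45, 8.24, 14.03]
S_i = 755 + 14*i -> [755, 769, 783, 797, 811]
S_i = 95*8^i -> [95, 760, 6080, 48640, 389120]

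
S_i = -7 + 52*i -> [-7, 45, 97, 149, 201]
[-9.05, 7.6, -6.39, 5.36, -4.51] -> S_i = -9.05*(-0.84)^i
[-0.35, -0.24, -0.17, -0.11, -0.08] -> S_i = -0.35*0.69^i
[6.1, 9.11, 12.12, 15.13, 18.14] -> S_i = 6.10 + 3.01*i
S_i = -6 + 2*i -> [-6, -4, -2, 0, 2]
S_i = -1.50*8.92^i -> [-1.5, -13.38, -119.35, -1064.6, -9496.22]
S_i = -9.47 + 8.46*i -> [-9.47, -1.01, 7.45, 15.91, 24.37]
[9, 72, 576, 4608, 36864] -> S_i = 9*8^i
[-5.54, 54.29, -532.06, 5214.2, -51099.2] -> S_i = -5.54*(-9.80)^i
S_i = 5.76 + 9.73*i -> [5.76, 15.49, 25.22, 34.95, 44.68]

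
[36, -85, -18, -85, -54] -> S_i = Random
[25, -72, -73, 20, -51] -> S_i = Random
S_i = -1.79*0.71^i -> [-1.79, -1.27, -0.9, -0.64, -0.45]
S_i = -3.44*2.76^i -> [-3.44, -9.49, -26.2, -72.32, -199.62]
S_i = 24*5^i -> [24, 120, 600, 3000, 15000]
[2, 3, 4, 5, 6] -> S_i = 2 + 1*i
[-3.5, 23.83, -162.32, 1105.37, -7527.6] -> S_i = -3.50*(-6.81)^i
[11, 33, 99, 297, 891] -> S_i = 11*3^i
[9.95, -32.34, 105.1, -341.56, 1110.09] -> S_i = 9.95*(-3.25)^i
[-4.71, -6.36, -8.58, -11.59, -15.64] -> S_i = -4.71*1.35^i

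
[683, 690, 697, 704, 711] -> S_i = 683 + 7*i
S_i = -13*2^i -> [-13, -26, -52, -104, -208]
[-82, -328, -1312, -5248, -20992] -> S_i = -82*4^i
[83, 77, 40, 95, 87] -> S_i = Random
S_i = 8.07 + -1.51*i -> [8.07, 6.56, 5.05, 3.54, 2.03]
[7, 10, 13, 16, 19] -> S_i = 7 + 3*i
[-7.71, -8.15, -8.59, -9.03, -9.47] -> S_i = -7.71 + -0.44*i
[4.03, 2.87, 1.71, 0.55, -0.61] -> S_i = 4.03 + -1.16*i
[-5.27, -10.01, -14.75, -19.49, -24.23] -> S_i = -5.27 + -4.74*i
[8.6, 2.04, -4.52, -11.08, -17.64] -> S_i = 8.60 + -6.56*i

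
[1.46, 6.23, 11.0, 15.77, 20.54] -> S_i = 1.46 + 4.77*i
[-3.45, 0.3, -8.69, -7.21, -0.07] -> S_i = Random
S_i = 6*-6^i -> [6, -36, 216, -1296, 7776]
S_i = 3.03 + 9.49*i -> [3.03, 12.52, 22.01, 31.5, 40.99]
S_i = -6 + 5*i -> [-6, -1, 4, 9, 14]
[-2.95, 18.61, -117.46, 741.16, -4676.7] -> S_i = -2.95*(-6.31)^i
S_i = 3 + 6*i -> [3, 9, 15, 21, 27]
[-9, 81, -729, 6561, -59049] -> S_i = -9*-9^i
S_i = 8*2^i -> [8, 16, 32, 64, 128]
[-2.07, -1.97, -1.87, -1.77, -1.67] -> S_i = -2.07 + 0.10*i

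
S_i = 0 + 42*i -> [0, 42, 84, 126, 168]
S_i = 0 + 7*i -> [0, 7, 14, 21, 28]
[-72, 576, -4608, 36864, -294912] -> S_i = -72*-8^i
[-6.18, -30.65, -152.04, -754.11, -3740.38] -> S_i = -6.18*4.96^i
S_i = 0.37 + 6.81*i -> [0.37, 7.18, 13.99, 20.8, 27.61]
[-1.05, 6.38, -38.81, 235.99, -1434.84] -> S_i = -1.05*(-6.08)^i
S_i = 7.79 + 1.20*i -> [7.79, 8.99, 10.19, 11.39, 12.59]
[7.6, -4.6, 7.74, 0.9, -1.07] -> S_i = Random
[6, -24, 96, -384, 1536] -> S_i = 6*-4^i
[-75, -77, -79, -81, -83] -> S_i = -75 + -2*i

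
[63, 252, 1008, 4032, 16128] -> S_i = 63*4^i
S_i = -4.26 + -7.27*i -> [-4.26, -11.53, -18.8, -26.07, -33.34]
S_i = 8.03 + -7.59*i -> [8.03, 0.44, -7.15, -14.74, -22.33]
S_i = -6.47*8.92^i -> [-6.47, -57.71, -514.79, -4591.97, -40960.35]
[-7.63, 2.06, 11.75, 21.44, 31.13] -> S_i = -7.63 + 9.69*i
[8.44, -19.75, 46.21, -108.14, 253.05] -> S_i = 8.44*(-2.34)^i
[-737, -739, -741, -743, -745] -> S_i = -737 + -2*i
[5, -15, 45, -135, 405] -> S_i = 5*-3^i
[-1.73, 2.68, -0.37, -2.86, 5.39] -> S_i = Random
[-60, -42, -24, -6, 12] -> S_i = -60 + 18*i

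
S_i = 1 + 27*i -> [1, 28, 55, 82, 109]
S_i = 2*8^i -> [2, 16, 128, 1024, 8192]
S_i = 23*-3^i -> [23, -69, 207, -621, 1863]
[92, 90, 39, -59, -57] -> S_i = Random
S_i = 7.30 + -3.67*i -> [7.3, 3.63, -0.04, -3.71, -7.38]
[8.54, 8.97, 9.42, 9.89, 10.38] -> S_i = 8.54*1.05^i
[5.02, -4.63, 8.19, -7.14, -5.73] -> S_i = Random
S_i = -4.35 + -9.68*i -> [-4.35, -14.03, -23.71, -33.39, -43.07]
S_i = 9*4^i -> [9, 36, 144, 576, 2304]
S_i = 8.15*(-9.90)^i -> [8.15, -80.68, 798.78, -7907.94, 78288.57]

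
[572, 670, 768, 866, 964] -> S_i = 572 + 98*i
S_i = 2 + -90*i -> [2, -88, -178, -268, -358]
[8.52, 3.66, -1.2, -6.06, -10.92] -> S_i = 8.52 + -4.86*i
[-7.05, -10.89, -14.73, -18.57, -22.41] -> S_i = -7.05 + -3.84*i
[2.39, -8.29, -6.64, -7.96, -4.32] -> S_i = Random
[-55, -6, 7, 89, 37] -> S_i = Random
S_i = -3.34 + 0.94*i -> [-3.34, -2.4, -1.46, -0.52, 0.42]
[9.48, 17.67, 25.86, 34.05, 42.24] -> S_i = 9.48 + 8.19*i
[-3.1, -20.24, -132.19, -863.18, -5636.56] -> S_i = -3.10*6.53^i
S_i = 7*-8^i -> [7, -56, 448, -3584, 28672]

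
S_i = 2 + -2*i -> [2, 0, -2, -4, -6]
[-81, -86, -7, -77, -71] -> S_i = Random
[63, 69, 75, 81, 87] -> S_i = 63 + 6*i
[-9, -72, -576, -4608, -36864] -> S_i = -9*8^i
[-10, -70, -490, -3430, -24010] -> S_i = -10*7^i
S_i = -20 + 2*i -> [-20, -18, -16, -14, -12]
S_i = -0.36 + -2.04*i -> [-0.36, -2.4, -4.44, -6.48, -8.52]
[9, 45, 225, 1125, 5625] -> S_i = 9*5^i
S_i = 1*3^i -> [1, 3, 9, 27, 81]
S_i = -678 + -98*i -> [-678, -776, -874, -972, -1070]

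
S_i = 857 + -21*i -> [857, 836, 815, 794, 773]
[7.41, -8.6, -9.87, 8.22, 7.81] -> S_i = Random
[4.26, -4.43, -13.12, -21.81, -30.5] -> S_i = 4.26 + -8.69*i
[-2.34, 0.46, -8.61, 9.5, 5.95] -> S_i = Random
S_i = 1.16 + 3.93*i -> [1.16, 5.09, 9.02, 12.95, 16.88]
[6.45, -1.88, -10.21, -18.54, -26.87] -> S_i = 6.45 + -8.33*i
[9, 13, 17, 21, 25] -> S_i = 9 + 4*i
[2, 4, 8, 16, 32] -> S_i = 2*2^i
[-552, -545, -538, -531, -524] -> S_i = -552 + 7*i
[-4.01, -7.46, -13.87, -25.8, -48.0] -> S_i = -4.01*1.86^i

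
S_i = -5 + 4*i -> [-5, -1, 3, 7, 11]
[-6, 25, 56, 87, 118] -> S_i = -6 + 31*i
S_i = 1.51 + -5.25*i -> [1.51, -3.74, -8.99, -14.24, -19.49]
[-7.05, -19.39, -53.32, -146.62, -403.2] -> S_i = -7.05*2.75^i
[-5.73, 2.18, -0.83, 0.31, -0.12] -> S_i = -5.73*(-0.38)^i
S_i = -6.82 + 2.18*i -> [-6.82, -4.64, -2.46, -0.28, 1.9]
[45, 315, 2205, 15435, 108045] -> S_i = 45*7^i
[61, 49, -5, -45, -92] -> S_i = Random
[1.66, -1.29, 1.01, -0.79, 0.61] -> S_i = 1.66*(-0.78)^i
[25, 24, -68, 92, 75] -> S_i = Random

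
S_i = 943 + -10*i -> [943, 933, 923, 913, 903]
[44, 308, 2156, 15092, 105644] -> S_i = 44*7^i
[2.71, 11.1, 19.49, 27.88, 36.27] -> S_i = 2.71 + 8.39*i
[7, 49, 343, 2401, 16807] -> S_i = 7*7^i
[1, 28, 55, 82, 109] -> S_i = 1 + 27*i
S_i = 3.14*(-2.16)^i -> [3.14, -6.78, 14.65, -31.64, 68.35]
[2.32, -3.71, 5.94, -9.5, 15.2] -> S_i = 2.32*(-1.60)^i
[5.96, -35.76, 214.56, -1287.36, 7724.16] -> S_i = 5.96*(-6.00)^i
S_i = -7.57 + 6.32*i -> [-7.57, -1.25, 5.07, 11.39, 17.71]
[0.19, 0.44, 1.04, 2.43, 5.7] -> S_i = 0.19*2.34^i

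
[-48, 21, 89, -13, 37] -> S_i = Random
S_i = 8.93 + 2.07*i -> [8.93, 11.0, 13.07, 15.14, 17.21]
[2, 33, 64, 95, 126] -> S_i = 2 + 31*i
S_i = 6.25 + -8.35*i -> [6.25, -2.1, -10.45, -18.8, -27.15]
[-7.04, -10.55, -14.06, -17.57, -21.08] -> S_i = -7.04 + -3.51*i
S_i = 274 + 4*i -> [274, 278, 282, 286, 290]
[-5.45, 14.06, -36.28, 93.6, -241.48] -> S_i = -5.45*(-2.58)^i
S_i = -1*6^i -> [-1, -6, -36, -216, -1296]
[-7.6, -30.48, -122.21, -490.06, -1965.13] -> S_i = -7.60*4.01^i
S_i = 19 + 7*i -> [19, 26, 33, 40, 47]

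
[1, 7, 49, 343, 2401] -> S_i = 1*7^i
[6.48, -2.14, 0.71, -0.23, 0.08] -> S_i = 6.48*(-0.33)^i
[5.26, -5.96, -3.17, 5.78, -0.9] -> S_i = Random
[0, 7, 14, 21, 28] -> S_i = 0 + 7*i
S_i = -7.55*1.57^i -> [-7.55, -11.85, -18.61, -29.22, -45.87]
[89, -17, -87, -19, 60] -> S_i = Random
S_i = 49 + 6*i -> [49, 55, 61, 67, 73]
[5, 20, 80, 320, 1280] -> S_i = 5*4^i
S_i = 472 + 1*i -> [472, 473, 474, 475, 476]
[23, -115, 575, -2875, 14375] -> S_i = 23*-5^i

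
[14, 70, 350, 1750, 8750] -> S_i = 14*5^i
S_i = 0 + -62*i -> [0, -62, -124, -186, -248]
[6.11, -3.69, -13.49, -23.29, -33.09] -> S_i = 6.11 + -9.80*i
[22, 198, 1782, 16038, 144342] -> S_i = 22*9^i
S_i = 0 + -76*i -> [0, -76, -152, -228, -304]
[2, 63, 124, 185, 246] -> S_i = 2 + 61*i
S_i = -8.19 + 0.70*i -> [-8.19, -7.49, -6.79, -6.09, -5.39]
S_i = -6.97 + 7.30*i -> [-6.97, 0.33, 7.63, 14.93, 22.23]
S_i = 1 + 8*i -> [1, 9, 17, 25, 33]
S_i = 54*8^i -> [54, 432, 3456, 27648, 221184]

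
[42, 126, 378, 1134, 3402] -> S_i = 42*3^i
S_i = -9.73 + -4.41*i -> [-9.73, -14.14, -18.55, -22.96, -27.37]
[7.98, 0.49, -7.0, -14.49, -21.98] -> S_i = 7.98 + -7.49*i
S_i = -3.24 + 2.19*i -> [-3.24, -1.05, 1.14, 3.33, 5.52]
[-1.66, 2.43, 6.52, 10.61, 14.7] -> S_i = -1.66 + 4.09*i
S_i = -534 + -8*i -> [-534, -542, -550, -558, -566]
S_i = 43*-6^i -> [43, -258, 1548, -9288, 55728]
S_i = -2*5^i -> [-2, -10, -50, -250, -1250]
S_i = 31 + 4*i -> [31, 35, 39, 43, 47]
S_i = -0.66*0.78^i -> [-0.66, -0.51, -0.4, -0.31, -0.24]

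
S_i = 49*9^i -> [49, 441, 3969, 35721, 321489]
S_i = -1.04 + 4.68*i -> [-1.04, 3.64, 8.32, 13.0, 17.68]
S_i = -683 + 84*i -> [-683, -599, -515, -431, -347]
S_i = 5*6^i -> [5, 30, 180, 1080, 6480]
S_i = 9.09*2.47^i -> [9.09, 22.45, 55.46, 136.98, 338.34]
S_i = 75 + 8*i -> [75, 83, 91, 99, 107]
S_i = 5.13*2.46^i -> [5.13, 12.62, 31.04, 76.37, 187.87]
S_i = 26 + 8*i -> [26, 34, 42, 50, 58]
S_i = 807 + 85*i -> [807, 892, 977, 1062, 1147]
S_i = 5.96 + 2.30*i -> [5.96, 8.26, 10.56, 12.86, 15.16]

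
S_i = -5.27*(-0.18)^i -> [-5.27, 0.95, -0.17, 0.03, -0.01]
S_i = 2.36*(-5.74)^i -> [2.36, -13.55, 77.76, -446.32, 2561.88]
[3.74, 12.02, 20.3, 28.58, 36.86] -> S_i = 3.74 + 8.28*i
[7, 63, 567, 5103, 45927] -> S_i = 7*9^i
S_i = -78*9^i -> [-78, -702, -6318, -56862, -511758]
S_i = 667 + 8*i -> [667, 675, 683, 691, 699]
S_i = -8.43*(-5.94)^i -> [-8.43, 50.07, -297.44, 1766.8, -10494.78]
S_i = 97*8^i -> [97, 776, 6208, 49664, 397312]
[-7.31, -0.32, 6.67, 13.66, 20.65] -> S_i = -7.31 + 6.99*i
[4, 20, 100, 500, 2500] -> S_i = 4*5^i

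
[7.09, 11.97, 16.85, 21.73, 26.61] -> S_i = 7.09 + 4.88*i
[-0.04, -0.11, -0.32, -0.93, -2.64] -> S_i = -0.04*2.85^i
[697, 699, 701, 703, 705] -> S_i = 697 + 2*i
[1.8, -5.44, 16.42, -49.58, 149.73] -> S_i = 1.80*(-3.02)^i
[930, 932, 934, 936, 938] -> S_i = 930 + 2*i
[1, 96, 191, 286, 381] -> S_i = 1 + 95*i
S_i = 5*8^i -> [5, 40, 320, 2560, 20480]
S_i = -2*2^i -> [-2, -4, -8, -16, -32]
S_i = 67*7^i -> [67, 469, 3283, 22981, 160867]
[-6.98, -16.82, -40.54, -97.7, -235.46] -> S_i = -6.98*2.41^i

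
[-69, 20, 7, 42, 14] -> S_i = Random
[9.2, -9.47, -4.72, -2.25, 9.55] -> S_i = Random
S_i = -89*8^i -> [-89, -712, -5696, -45568, -364544]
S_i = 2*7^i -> [2, 14, 98, 686, 4802]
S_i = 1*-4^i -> [1, -4, 16, -64, 256]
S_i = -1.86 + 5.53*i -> [-1.86, 3.67, 9.2, 14.73, 20.26]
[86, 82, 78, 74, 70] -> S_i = 86 + -4*i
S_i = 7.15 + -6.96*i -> [7.15, 0.19, -6.77, -13.73, -20.69]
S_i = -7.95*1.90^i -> [-7.95, -15.1, -28.7, -54.53, -103.61]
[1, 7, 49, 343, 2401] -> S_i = 1*7^i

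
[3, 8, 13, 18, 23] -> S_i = 3 + 5*i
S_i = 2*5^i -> [2, 10, 50, 250, 1250]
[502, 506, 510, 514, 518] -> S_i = 502 + 4*i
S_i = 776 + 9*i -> [776, 785, 794, 803, 812]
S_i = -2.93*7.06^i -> [-2.93, -20.69, -146.04, -1031.05, -7279.25]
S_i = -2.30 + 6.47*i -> [-2.3, 4.17, 10.64, 17.11, 23.58]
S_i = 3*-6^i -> [3, -18, 108, -648, 3888]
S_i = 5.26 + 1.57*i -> [5.26, 6.83, 8.4, 9.97, 11.54]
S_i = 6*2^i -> [6, 12, 24, 48, 96]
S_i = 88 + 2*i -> [88, 90, 92, 94, 96]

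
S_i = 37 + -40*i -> [37, -3, -43, -83, -123]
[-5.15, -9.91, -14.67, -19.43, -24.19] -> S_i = -5.15 + -4.76*i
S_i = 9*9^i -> [9, 81, 729, 6561, 59049]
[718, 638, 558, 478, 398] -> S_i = 718 + -80*i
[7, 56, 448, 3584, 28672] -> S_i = 7*8^i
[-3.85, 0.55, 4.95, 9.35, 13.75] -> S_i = -3.85 + 4.40*i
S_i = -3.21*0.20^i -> [-3.21, -0.64, -0.13, -0.03, -0.01]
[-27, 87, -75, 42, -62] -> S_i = Random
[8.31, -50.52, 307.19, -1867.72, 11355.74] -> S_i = 8.31*(-6.08)^i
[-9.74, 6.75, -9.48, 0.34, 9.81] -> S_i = Random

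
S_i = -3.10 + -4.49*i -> [-3.1, -7.59, -12.08, -16.57, -21.06]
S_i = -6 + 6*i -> [-6, 0, 6, 12, 18]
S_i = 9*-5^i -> [9, -45, 225, -1125, 5625]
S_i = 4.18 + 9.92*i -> [4.18, 14.1, 24.02, 33.94, 43.86]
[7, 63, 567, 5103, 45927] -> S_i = 7*9^i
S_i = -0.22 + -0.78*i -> [-0.22, -1.0, -1.78, -2.56, -3.34]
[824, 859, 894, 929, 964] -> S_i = 824 + 35*i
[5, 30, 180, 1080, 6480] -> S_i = 5*6^i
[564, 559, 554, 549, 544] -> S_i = 564 + -5*i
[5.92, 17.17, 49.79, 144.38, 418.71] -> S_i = 5.92*2.90^i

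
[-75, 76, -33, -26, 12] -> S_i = Random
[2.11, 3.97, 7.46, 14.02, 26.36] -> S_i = 2.11*1.88^i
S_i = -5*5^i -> [-5, -25, -125, -625, -3125]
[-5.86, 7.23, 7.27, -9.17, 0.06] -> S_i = Random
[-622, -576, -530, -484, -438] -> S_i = -622 + 46*i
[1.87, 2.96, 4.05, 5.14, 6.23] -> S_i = 1.87 + 1.09*i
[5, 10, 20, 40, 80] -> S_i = 5*2^i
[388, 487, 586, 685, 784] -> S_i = 388 + 99*i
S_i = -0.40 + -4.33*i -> [-0.4, -4.73, -9.06, -13.39, -17.72]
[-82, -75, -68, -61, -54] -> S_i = -82 + 7*i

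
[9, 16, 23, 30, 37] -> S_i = 9 + 7*i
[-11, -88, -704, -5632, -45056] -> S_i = -11*8^i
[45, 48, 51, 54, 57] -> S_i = 45 + 3*i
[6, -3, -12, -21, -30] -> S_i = 6 + -9*i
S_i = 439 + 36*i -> [439, 475, 511, 547, 583]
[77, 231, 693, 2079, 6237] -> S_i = 77*3^i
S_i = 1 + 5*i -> [1, 6, 11, 16, 21]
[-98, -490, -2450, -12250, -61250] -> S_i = -98*5^i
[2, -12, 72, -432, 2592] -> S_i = 2*-6^i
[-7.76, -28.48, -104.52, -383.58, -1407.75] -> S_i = -7.76*3.67^i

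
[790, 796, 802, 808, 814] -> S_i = 790 + 6*i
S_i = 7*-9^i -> [7, -63, 567, -5103, 45927]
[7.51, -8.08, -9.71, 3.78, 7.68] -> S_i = Random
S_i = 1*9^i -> [1, 9, 81, 729, 6561]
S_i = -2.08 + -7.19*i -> [-2.08, -9.27, -16.46, -23.65, -30.84]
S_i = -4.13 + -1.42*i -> [-4.13, -5.55, -6.97, -8.39, -9.81]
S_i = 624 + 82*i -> [624, 706, 788, 870, 952]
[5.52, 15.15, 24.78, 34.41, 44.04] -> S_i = 5.52 + 9.63*i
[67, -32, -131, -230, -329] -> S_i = 67 + -99*i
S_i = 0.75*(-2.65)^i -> [0.75, -1.99, 5.27, -13.96, 36.99]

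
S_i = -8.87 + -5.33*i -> [-8.87, -14.2, -19.53, -24.86, -30.19]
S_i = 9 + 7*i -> [9, 16, 23, 30, 37]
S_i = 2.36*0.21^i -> [2.36, 0.5, 0.1, 0.02, 0.0]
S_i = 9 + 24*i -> [9, 33, 57, 81, 105]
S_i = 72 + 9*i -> [72, 81, 90, 99, 108]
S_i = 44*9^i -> [44, 396, 3564, 32076, 288684]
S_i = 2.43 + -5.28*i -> [2.43, -2.85, -8.13, -13.41, -18.69]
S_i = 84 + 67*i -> [84, 151, 218, 285, 352]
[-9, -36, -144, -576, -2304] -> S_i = -9*4^i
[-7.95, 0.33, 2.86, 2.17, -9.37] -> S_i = Random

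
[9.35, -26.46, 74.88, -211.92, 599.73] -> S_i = 9.35*(-2.83)^i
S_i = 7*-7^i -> [7, -49, 343, -2401, 16807]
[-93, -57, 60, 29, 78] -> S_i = Random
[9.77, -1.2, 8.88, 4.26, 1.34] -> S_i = Random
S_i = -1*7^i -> [-1, -7, -49, -343, -2401]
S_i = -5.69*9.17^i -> [-5.69, -52.18, -478.47, -4387.53, -40233.67]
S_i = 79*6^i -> [79, 474, 2844, 17064, 102384]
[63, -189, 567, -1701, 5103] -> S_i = 63*-3^i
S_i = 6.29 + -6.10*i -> [6.29, 0.19, -5.91, -12.01, -18.11]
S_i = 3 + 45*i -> [3, 48, 93, 138, 183]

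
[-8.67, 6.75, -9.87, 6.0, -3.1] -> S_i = Random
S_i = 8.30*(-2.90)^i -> [8.3, -24.07, 69.8, -202.43, 587.04]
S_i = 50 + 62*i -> [50, 112, 174, 236, 298]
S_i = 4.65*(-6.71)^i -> [4.65, -31.2, 209.36, -1404.82, 9426.34]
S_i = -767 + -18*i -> [-767, -785, -803, -821, -839]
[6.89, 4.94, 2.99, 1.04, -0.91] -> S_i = 6.89 + -1.95*i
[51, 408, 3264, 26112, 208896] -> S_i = 51*8^i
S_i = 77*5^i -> [77, 385, 1925, 9625, 48125]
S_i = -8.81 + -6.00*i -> [-8.81, -14.81, -20.81, -26.81, -32.81]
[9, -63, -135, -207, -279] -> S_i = 9 + -72*i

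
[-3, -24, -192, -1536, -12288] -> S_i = -3*8^i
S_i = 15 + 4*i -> [15, 19, 23, 27, 31]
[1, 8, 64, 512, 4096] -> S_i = 1*8^i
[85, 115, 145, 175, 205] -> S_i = 85 + 30*i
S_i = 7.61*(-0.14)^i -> [7.61, -1.07, 0.15, -0.02, 0.0]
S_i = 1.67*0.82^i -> [1.67, 1.37, 1.12, 0.92, 0.76]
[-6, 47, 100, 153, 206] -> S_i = -6 + 53*i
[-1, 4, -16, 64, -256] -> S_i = -1*-4^i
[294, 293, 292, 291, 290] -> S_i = 294 + -1*i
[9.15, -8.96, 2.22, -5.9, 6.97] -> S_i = Random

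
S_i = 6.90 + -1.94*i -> [6.9, 4.96, 3.02, 1.08, -0.86]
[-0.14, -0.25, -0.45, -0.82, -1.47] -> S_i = -0.14*1.80^i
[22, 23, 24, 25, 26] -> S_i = 22 + 1*i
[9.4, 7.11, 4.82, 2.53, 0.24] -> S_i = 9.40 + -2.29*i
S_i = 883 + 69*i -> [883, 952, 1021, 1090, 1159]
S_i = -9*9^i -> [-9, -81, -729, -6561, -59049]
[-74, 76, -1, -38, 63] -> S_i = Random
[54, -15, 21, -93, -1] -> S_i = Random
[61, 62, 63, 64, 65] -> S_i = 61 + 1*i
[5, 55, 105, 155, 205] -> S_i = 5 + 50*i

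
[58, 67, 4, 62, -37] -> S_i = Random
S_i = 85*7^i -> [85, 595, 4165, 29155, 204085]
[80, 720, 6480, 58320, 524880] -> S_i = 80*9^i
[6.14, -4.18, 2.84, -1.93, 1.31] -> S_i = 6.14*(-0.68)^i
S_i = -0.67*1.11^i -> [-0.67, -0.74, -0.83, -0.92, -1.02]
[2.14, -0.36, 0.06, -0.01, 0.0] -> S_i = 2.14*(-0.17)^i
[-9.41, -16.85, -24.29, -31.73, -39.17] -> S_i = -9.41 + -7.44*i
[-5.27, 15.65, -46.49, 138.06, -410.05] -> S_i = -5.27*(-2.97)^i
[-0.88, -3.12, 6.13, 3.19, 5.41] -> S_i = Random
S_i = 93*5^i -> [93, 465, 2325, 11625, 58125]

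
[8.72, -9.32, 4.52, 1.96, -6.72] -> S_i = Random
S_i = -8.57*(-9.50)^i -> [-8.57, 81.42, -773.44, 7347.7, -69803.19]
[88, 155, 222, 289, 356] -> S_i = 88 + 67*i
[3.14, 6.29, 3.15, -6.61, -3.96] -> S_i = Random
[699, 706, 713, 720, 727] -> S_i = 699 + 7*i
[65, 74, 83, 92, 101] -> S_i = 65 + 9*i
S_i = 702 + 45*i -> [702, 747, 792, 837, 882]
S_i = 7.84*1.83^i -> [7.84, 14.35, 26.26, 48.05, 87.93]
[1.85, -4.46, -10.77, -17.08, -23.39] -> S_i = 1.85 + -6.31*i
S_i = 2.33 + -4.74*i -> [2.33, -2.41, -7.15, -11.89, -16.63]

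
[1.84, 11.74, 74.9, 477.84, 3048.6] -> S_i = 1.84*6.38^i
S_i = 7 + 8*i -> [7, 15, 23, 31, 39]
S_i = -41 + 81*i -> [-41, 40, 121, 202, 283]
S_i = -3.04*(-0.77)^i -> [-3.04, 2.34, -1.8, 1.39, -1.07]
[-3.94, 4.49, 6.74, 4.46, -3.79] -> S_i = Random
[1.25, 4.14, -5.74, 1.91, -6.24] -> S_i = Random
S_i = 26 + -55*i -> [26, -29, -84, -139, -194]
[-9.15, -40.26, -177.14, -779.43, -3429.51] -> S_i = -9.15*4.40^i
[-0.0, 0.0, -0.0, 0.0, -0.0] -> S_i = -0.00*(-0.57)^i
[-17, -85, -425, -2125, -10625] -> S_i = -17*5^i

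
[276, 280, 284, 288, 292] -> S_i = 276 + 4*i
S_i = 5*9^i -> [5, 45, 405, 3645, 32805]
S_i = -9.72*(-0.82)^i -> [-9.72, 7.97, -6.54, 5.36, -4.39]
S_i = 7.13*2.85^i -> [7.13, 20.32, 57.91, 165.05, 470.4]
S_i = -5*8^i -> [-5, -40, -320, -2560, -20480]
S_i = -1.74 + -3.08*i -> [-1.74, -4.82, -7.9, -10.98, -14.06]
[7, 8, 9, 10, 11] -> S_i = 7 + 1*i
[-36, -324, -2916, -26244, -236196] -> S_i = -36*9^i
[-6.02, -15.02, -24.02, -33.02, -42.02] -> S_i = -6.02 + -9.00*i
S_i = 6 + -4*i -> [6, 2, -2, -6, -10]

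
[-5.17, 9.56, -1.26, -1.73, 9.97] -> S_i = Random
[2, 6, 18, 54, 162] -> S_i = 2*3^i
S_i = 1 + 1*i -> [1, 2, 3, 4, 5]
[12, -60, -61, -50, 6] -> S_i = Random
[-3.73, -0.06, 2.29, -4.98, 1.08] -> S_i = Random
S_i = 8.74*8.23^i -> [8.74, 71.93, 591.99, 4872.04, 40096.9]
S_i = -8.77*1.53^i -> [-8.77, -13.42, -20.53, -31.41, -48.06]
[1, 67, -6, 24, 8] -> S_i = Random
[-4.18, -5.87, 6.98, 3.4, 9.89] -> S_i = Random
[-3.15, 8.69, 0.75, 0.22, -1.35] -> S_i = Random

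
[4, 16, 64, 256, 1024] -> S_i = 4*4^i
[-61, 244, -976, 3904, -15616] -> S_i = -61*-4^i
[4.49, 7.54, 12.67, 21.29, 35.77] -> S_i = 4.49*1.68^i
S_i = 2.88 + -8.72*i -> [2.88, -5.84, -14.56, -23.28, -32.0]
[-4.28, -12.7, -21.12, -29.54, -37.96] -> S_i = -4.28 + -8.42*i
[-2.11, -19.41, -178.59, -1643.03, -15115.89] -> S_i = -2.11*9.20^i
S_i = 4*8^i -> [4, 32, 256, 2048, 16384]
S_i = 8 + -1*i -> [8, 7, 6, 5, 4]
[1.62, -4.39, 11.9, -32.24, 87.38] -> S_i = 1.62*(-2.71)^i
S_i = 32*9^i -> [32, 288, 2592, 23328, 209952]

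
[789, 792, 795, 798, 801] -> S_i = 789 + 3*i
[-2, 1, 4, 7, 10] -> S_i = -2 + 3*i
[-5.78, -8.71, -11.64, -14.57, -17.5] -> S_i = -5.78 + -2.93*i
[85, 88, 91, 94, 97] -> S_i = 85 + 3*i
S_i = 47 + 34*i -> [47, 81, 115, 149, 183]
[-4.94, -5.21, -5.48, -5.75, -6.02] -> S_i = -4.94 + -0.27*i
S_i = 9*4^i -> [9, 36, 144, 576, 2304]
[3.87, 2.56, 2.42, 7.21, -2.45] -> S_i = Random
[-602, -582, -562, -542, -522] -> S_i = -602 + 20*i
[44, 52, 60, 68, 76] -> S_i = 44 + 8*i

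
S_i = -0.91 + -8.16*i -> [-0.91, -9.07, -17.23, -25.39, -33.55]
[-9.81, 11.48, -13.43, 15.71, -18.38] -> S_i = -9.81*(-1.17)^i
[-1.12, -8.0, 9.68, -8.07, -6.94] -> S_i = Random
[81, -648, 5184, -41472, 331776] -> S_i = 81*-8^i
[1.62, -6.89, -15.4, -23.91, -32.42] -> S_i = 1.62 + -8.51*i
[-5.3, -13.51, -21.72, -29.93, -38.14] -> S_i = -5.30 + -8.21*i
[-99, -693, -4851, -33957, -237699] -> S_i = -99*7^i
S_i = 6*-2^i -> [6, -12, 24, -48, 96]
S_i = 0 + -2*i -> [0, -2, -4, -6, -8]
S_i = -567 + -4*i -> [-567, -571, -575, -579, -583]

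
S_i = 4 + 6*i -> [4, 10, 16, 22, 28]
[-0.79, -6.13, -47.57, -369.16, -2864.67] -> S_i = -0.79*7.76^i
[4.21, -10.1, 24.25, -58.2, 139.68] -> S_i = 4.21*(-2.40)^i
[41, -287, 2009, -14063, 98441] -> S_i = 41*-7^i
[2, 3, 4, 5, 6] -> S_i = 2 + 1*i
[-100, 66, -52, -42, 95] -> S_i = Random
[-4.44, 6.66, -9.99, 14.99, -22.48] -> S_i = -4.44*(-1.50)^i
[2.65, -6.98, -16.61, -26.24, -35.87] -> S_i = 2.65 + -9.63*i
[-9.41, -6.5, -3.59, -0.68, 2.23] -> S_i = -9.41 + 2.91*i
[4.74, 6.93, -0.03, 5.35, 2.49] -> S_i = Random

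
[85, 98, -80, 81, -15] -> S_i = Random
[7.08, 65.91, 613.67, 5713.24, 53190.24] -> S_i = 7.08*9.31^i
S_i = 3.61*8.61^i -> [3.61, 31.08, 267.62, 2304.18, 19839.0]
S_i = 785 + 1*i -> [785, 786, 787, 788, 789]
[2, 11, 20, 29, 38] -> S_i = 2 + 9*i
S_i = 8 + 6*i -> [8, 14, 20, 26, 32]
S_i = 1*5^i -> [1, 5, 25, 125, 625]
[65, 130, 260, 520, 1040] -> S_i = 65*2^i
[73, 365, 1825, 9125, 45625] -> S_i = 73*5^i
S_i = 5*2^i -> [5, 10, 20, 40, 80]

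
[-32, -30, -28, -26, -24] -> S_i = -32 + 2*i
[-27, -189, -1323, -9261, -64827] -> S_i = -27*7^i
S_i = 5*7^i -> [5, 35, 245, 1715, 12005]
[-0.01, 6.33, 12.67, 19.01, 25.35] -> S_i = -0.01 + 6.34*i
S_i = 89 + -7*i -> [89, 82, 75, 68, 61]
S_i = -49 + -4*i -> [-49, -53, -57, -61, -65]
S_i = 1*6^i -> [1, 6, 36, 216, 1296]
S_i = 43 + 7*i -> [43, 50, 57, 64, 71]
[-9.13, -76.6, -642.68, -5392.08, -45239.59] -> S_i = -9.13*8.39^i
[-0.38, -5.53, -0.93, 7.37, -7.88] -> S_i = Random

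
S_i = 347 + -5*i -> [347, 342, 337, 332, 327]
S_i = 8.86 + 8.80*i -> [8.86, 17.66, 26.46, 35.26, 44.06]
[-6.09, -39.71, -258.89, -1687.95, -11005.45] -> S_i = -6.09*6.52^i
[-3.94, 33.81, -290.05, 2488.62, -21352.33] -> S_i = -3.94*(-8.58)^i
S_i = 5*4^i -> [5, 20, 80, 320, 1280]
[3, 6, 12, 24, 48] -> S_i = 3*2^i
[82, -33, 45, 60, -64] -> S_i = Random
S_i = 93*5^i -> [93, 465, 2325, 11625, 58125]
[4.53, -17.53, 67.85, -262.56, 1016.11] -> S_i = 4.53*(-3.87)^i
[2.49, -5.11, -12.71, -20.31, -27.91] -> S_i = 2.49 + -7.60*i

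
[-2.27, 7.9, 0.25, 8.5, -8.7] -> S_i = Random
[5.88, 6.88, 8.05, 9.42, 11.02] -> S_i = 5.88*1.17^i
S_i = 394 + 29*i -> [394, 423, 452, 481, 510]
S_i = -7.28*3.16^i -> [-7.28, -23.0, -72.7, -229.72, -725.9]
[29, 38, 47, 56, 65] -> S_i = 29 + 9*i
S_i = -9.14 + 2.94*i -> [-9.14, -6.2, -3.26, -0.32, 2.62]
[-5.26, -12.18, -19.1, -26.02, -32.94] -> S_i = -5.26 + -6.92*i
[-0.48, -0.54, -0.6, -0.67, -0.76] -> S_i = -0.48*1.12^i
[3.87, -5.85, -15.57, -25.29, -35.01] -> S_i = 3.87 + -9.72*i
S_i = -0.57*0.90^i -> [-0.57, -0.51, -0.46, -0.42, -0.37]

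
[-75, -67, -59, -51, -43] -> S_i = -75 + 8*i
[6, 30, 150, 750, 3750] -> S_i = 6*5^i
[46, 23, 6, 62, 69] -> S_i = Random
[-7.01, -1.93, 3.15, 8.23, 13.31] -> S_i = -7.01 + 5.08*i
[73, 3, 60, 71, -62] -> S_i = Random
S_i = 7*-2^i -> [7, -14, 28, -56, 112]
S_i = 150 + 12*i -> [150, 162, 174, 186, 198]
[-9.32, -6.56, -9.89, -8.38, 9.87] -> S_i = Random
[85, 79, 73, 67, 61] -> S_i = 85 + -6*i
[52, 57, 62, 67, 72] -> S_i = 52 + 5*i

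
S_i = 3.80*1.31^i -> [3.8, 4.98, 6.52, 8.54, 11.19]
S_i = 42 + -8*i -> [42, 34, 26, 18, 10]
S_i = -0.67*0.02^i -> [-0.67, -0.01, -0.0, -0.0, -0.0]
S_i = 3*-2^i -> [3, -6, 12, -24, 48]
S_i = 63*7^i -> [63, 441, 3087, 21609, 151263]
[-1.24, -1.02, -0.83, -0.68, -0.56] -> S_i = -1.24*0.82^i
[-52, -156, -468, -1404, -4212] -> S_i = -52*3^i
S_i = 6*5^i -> [6, 30, 150, 750, 3750]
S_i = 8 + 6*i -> [8, 14, 20, 26, 32]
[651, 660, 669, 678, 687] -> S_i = 651 + 9*i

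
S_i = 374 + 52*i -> [374, 426, 478, 530, 582]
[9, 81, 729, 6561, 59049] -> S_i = 9*9^i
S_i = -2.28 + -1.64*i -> [-2.28, -3.92, -5.56, -7.2, -8.84]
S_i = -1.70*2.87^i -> [-1.7, -4.88, -14.0, -40.19, -115.34]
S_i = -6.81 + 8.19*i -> [-6.81, 1.38, 9.57, 17.76, 25.95]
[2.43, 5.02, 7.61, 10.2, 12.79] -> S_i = 2.43 + 2.59*i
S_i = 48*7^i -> [48, 336, 2352, 16464, 115248]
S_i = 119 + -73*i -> [119, 46, -27, -100, -173]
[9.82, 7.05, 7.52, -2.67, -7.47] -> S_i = Random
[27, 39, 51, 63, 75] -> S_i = 27 + 12*i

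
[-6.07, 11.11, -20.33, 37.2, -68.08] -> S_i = -6.07*(-1.83)^i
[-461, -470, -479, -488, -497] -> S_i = -461 + -9*i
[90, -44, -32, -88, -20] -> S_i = Random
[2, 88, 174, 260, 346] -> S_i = 2 + 86*i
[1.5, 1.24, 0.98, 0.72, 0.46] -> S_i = 1.50 + -0.26*i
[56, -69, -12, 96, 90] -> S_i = Random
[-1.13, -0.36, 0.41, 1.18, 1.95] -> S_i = -1.13 + 0.77*i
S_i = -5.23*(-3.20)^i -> [-5.23, 16.74, -53.56, 171.38, -548.41]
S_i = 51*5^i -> [51, 255, 1275, 6375, 31875]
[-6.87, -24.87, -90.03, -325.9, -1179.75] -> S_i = -6.87*3.62^i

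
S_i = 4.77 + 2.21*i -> [4.77, 6.98, 9.19, 11.4, 13.61]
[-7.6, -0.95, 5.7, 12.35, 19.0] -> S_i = -7.60 + 6.65*i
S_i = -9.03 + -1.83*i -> [-9.03, -10.86, -12.69, -14.52, -16.35]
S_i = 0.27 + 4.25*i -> [0.27, 4.52, 8.77, 13.02, 17.27]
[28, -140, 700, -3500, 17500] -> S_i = 28*-5^i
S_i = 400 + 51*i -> [400, 451, 502, 553, 604]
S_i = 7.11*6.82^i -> [7.11, 48.49, 330.7, 2255.4, 15381.8]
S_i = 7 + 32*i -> [7, 39, 71, 103, 135]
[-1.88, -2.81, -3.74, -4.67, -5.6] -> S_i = -1.88 + -0.93*i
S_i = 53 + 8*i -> [53, 61, 69, 77, 85]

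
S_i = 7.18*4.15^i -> [7.18, 29.8, 123.66, 513.18, 2129.69]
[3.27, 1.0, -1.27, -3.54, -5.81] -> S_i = 3.27 + -2.27*i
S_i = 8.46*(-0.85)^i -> [8.46, -7.19, 6.11, -5.2, 4.42]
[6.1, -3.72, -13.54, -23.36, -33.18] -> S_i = 6.10 + -9.82*i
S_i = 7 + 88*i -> [7, 95, 183, 271, 359]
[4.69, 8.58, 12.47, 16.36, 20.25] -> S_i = 4.69 + 3.89*i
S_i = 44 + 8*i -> [44, 52, 60, 68, 76]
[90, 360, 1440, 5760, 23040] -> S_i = 90*4^i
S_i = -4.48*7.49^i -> [-4.48, -33.56, -251.33, -1882.45, -14099.55]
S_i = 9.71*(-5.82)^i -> [9.71, -56.51, 328.9, -1914.2, 11140.67]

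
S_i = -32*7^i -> [-32, -224, -1568, -10976, -76832]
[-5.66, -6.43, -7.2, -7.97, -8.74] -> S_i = -5.66 + -0.77*i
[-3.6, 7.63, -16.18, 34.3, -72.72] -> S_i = -3.60*(-2.12)^i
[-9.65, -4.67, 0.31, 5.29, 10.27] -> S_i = -9.65 + 4.98*i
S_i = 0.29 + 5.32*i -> [0.29, 5.61, 10.93, 16.25, 21.57]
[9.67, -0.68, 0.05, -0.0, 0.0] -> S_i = 9.67*(-0.07)^i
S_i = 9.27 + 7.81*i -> [9.27, 17.08, 24.89, 32.7, 40.51]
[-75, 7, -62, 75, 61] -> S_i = Random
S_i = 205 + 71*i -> [205, 276, 347, 418, 489]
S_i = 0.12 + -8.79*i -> [0.12, -8.67, -17.46, -26.25, -35.04]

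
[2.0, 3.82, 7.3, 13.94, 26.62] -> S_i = 2.00*1.91^i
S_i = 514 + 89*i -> [514, 603, 692, 781, 870]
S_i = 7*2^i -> [7, 14, 28, 56, 112]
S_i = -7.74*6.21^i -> [-7.74, -48.07, -298.49, -1853.6, -11510.85]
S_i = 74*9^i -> [74, 666, 5994, 53946, 485514]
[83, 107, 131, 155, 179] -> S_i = 83 + 24*i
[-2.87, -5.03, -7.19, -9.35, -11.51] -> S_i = -2.87 + -2.16*i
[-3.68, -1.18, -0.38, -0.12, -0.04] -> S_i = -3.68*0.32^i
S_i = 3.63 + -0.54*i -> [3.63, 3.09, 2.55, 2.01, 1.47]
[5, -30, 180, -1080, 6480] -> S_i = 5*-6^i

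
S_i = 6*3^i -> [6, 18, 54, 162, 486]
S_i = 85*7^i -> [85, 595, 4165, 29155, 204085]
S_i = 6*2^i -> [6, 12, 24, 48, 96]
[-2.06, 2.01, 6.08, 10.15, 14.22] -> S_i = -2.06 + 4.07*i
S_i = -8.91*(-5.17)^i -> [-8.91, 46.06, -238.15, 1231.26, -6365.61]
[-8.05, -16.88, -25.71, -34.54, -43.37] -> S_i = -8.05 + -8.83*i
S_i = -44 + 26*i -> [-44, -18, 8, 34, 60]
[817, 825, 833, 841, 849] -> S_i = 817 + 8*i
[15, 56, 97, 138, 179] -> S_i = 15 + 41*i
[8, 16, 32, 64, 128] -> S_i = 8*2^i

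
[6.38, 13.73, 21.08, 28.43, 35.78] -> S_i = 6.38 + 7.35*i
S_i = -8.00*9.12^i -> [-8.0, -72.96, -665.4, -6068.4, -55343.85]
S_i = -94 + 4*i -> [-94, -90, -86, -82, -78]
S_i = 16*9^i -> [16, 144, 1296, 11664, 104976]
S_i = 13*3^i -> [13, 39, 117, 351, 1053]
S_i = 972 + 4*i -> [972, 976, 980, 984, 988]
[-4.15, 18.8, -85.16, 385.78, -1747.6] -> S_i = -4.15*(-4.53)^i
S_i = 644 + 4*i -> [644, 648, 652, 656, 660]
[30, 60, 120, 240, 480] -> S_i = 30*2^i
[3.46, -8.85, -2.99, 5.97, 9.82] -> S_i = Random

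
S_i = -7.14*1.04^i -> [-7.14, -7.43, -7.72, -8.03, -8.35]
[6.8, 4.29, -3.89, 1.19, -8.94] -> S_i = Random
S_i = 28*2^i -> [28, 56, 112, 224, 448]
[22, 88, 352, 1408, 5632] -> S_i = 22*4^i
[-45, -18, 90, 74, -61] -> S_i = Random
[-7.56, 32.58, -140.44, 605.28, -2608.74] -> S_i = -7.56*(-4.31)^i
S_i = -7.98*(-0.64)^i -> [-7.98, 5.11, -3.27, 2.09, -1.34]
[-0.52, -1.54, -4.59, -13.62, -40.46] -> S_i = -0.52*2.97^i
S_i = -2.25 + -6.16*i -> [-2.25, -8.41, -14.57, -20.73, -26.89]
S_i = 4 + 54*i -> [4, 58, 112, 166, 220]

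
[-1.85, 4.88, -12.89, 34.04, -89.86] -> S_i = -1.85*(-2.64)^i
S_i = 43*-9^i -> [43, -387, 3483, -31347, 282123]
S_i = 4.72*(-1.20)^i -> [4.72, -5.66, 6.8, -8.16, 9.79]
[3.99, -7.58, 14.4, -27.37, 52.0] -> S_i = 3.99*(-1.90)^i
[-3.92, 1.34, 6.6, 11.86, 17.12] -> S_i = -3.92 + 5.26*i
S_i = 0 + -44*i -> [0, -44, -88, -132, -176]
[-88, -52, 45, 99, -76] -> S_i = Random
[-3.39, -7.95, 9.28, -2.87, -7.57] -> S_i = Random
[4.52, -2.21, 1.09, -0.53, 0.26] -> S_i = 4.52*(-0.49)^i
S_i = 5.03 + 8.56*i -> [5.03, 13.59, 22.15, 30.71, 39.27]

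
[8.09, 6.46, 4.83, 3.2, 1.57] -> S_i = 8.09 + -1.63*i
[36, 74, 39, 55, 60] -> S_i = Random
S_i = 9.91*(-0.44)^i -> [9.91, -4.36, 1.92, -0.84, 0.37]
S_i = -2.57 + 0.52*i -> [-2.57, -2.05, -1.53, -1.01, -0.49]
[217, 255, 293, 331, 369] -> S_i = 217 + 38*i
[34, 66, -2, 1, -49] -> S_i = Random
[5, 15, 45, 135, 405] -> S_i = 5*3^i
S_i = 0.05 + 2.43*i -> [0.05, 2.48, 4.91, 7.34, 9.77]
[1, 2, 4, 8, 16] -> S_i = 1*2^i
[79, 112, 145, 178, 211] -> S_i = 79 + 33*i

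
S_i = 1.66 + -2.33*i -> [1.66, -0.67, -3.0, -5.33, -7.66]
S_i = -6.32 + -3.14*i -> [-6.32, -9.46, -12.6, -15.74, -18.88]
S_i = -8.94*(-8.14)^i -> [-8.94, 72.77, -592.36, 4821.82, -39249.59]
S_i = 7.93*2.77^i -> [7.93, 21.97, 60.85, 168.54, 466.87]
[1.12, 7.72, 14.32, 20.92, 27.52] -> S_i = 1.12 + 6.60*i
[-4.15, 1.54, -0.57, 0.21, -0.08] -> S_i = -4.15*(-0.37)^i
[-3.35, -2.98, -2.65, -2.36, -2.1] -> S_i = -3.35*0.89^i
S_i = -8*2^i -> [-8, -16, -32, -64, -128]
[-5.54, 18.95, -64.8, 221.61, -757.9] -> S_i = -5.54*(-3.42)^i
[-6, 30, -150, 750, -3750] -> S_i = -6*-5^i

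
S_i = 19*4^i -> [19, 76, 304, 1216, 4864]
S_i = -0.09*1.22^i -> [-0.09, -0.11, -0.13, -0.16, -0.2]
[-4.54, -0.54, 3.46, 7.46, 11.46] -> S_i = -4.54 + 4.00*i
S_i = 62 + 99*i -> [62, 161, 260, 359, 458]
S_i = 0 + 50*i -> [0, 50, 100, 150, 200]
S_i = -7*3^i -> [-7, -21, -63, -189, -567]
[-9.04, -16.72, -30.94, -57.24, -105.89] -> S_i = -9.04*1.85^i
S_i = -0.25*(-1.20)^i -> [-0.25, 0.3, -0.36, 0.43, -0.52]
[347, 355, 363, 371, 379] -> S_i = 347 + 8*i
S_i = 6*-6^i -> [6, -36, 216, -1296, 7776]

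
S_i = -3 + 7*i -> [-3, 4, 11, 18, 25]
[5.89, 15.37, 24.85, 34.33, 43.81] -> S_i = 5.89 + 9.48*i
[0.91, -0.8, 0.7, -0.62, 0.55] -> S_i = 0.91*(-0.88)^i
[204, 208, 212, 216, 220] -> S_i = 204 + 4*i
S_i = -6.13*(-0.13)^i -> [-6.13, 0.8, -0.1, 0.01, -0.0]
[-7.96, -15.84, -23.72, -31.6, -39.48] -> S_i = -7.96 + -7.88*i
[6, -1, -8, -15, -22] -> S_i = 6 + -7*i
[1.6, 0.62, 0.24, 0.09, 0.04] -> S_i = 1.60*0.39^i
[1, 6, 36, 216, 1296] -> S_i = 1*6^i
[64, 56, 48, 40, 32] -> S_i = 64 + -8*i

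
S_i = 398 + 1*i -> [398, 399, 400, 401, 402]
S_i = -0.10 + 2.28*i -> [-0.1, 2.18, 4.46, 6.74, 9.02]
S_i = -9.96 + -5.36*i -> [-9.96, -15.32, -20.68, -26.04, -31.4]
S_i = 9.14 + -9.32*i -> [9.14, -0.18, -9.5, -18.82, -28.14]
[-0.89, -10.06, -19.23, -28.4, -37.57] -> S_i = -0.89 + -9.17*i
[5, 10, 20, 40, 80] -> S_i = 5*2^i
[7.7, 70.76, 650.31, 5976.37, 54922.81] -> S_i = 7.70*9.19^i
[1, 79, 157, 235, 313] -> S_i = 1 + 78*i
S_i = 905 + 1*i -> [905, 906, 907, 908, 909]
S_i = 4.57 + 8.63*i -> [4.57, 13.2, 21.83, 30.46, 39.09]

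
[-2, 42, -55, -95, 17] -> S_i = Random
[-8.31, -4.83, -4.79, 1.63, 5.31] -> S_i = Random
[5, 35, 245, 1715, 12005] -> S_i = 5*7^i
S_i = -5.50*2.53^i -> [-5.5, -13.92, -35.2, -89.07, -225.34]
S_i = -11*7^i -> [-11, -77, -539, -3773, -26411]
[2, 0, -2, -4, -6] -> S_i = 2 + -2*i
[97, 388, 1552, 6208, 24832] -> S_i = 97*4^i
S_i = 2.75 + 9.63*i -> [2.75, 12.38, 22.01, 31.64, 41.27]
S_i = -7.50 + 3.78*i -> [-7.5, -3.72, 0.06, 3.84, 7.62]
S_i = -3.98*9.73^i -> [-3.98, -38.73, -376.8, -3666.25, -35672.57]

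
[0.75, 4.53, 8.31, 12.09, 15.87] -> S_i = 0.75 + 3.78*i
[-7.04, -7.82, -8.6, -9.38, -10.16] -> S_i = -7.04 + -0.78*i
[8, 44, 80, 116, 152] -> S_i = 8 + 36*i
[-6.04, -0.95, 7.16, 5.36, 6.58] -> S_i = Random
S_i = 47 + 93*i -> [47, 140, 233, 326, 419]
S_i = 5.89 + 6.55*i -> [5.89, 12.44, 18.99, 25.54, 32.09]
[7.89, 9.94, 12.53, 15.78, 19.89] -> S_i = 7.89*1.26^i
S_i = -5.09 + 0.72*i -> [-5.09, -4.37, -3.65, -2.93, -2.21]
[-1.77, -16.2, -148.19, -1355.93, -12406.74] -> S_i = -1.77*9.15^i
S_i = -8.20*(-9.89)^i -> [-8.2, 81.1, -802.06, 7932.37, -78451.1]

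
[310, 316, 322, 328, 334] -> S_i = 310 + 6*i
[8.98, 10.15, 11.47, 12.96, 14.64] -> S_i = 8.98*1.13^i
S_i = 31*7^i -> [31, 217, 1519, 10633, 74431]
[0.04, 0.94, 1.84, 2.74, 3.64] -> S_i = 0.04 + 0.90*i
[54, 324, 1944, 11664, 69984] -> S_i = 54*6^i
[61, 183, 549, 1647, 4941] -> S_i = 61*3^i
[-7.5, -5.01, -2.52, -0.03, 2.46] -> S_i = -7.50 + 2.49*i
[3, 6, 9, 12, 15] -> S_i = 3 + 3*i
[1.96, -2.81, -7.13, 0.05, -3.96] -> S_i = Random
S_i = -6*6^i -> [-6, -36, -216, -1296, -7776]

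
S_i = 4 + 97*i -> [4, 101, 198, 295, 392]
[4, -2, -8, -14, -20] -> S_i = 4 + -6*i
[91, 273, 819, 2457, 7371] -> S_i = 91*3^i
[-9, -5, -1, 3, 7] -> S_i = -9 + 4*i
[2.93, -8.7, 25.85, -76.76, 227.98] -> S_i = 2.93*(-2.97)^i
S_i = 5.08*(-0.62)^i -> [5.08, -3.15, 1.95, -1.21, 0.75]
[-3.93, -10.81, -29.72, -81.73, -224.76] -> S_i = -3.93*2.75^i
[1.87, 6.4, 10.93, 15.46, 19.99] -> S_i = 1.87 + 4.53*i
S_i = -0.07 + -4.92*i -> [-0.07, -4.99, -9.91, -14.83, -19.75]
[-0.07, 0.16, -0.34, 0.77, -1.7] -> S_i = -0.07*(-2.22)^i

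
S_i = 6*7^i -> [6, 42, 294, 2058, 14406]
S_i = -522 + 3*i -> [-522, -519, -516, -513, -510]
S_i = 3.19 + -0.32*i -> [3.19, 2.87, 2.55, 2.23, 1.91]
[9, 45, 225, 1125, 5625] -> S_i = 9*5^i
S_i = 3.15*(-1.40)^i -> [3.15, -4.41, 6.17, -8.64, 12.1]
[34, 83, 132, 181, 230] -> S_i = 34 + 49*i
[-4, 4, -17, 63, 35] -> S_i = Random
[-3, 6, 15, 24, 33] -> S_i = -3 + 9*i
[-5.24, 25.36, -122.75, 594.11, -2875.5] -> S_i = -5.24*(-4.84)^i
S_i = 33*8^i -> [33, 264, 2112, 16896, 135168]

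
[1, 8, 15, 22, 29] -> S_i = 1 + 7*i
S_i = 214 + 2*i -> [214, 216, 218, 220, 222]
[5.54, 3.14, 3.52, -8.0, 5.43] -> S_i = Random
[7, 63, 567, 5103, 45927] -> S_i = 7*9^i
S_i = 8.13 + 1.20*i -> [8.13, 9.33, 10.53, 11.73, 12.93]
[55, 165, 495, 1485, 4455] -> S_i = 55*3^i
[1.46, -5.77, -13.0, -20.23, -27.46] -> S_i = 1.46 + -7.23*i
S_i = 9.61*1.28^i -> [9.61, 12.3, 15.75, 20.15, 25.8]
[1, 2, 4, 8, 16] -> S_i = 1*2^i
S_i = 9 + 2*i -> [9, 11, 13, 15, 17]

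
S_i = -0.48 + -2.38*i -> [-0.48, -2.86, -5.24, -7.62, -10.0]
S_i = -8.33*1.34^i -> [-8.33, -11.16, -14.96, -20.04, -26.86]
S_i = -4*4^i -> [-4, -16, -64, -256, -1024]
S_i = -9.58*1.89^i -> [-9.58, -18.11, -34.22, -64.68, -122.24]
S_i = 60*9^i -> [60, 540, 4860, 43740, 393660]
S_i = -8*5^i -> [-8, -40, -200, -1000, -5000]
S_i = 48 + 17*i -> [48, 65, 82, 99, 116]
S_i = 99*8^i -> [99, 792, 6336, 50688, 405504]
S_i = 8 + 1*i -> [8, 9, 10, 11, 12]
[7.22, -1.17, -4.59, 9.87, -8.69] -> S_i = Random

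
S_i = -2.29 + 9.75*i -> [-2.29, 7.46, 17.21, 26.96, 36.71]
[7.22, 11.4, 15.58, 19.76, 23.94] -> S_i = 7.22 + 4.18*i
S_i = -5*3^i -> [-5, -15, -45, -135, -405]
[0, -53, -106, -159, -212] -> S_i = 0 + -53*i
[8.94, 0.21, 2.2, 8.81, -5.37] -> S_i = Random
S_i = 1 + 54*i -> [1, 55, 109, 163, 217]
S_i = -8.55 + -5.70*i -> [-8.55, -14.25, -19.95, -25.65, -31.35]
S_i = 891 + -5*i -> [891, 886, 881, 876, 871]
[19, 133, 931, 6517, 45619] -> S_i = 19*7^i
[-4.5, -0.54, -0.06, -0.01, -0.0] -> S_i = -4.50*0.12^i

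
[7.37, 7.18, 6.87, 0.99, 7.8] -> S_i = Random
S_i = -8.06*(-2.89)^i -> [-8.06, 23.29, -67.32, 194.55, -562.25]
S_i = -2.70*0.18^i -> [-2.7, -0.49, -0.09, -0.02, -0.0]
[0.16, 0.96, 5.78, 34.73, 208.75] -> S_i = 0.16*6.01^i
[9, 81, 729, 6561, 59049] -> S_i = 9*9^i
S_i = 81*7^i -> [81, 567, 3969, 27783, 194481]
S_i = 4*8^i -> [4, 32, 256, 2048, 16384]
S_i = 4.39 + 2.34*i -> [4.39, 6.73, 9.07, 11.41, 13.75]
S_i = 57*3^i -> [57, 171, 513, 1539, 4617]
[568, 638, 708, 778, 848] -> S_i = 568 + 70*i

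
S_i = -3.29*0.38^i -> [-3.29, -1.25, -0.48, -0.18, -0.07]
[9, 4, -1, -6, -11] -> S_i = 9 + -5*i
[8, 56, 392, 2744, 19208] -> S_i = 8*7^i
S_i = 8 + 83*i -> [8, 91, 174, 257, 340]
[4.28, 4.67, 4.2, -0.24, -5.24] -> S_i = Random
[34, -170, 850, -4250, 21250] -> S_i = 34*-5^i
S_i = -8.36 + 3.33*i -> [-8.36, -5.03, -1.7, 1.63, 4.96]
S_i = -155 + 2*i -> [-155, -153, -151, -149, -147]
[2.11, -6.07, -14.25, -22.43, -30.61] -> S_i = 2.11 + -8.18*i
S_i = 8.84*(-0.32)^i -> [8.84, -2.83, 0.91, -0.29, 0.09]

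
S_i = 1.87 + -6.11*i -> [1.87, -4.24, -10.35, -16.46, -22.57]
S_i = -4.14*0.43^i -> [-4.14, -1.78, -0.77, -0.33, -0.14]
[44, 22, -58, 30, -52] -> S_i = Random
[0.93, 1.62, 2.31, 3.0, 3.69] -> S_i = 0.93 + 0.69*i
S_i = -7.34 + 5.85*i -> [-7.34, -1.49, 4.36, 10.21, 16.06]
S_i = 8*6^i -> [8, 48, 288, 1728, 10368]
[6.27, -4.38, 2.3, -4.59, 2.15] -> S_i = Random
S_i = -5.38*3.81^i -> [-5.38, -20.5, -78.1, -297.55, -1133.66]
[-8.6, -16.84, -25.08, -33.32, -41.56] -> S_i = -8.60 + -8.24*i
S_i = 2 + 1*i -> [2, 3, 4, 5, 6]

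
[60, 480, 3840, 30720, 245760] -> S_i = 60*8^i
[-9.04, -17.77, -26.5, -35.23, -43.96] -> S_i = -9.04 + -8.73*i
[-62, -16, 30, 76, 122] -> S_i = -62 + 46*i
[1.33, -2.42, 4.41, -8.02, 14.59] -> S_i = 1.33*(-1.82)^i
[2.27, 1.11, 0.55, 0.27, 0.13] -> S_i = 2.27*0.49^i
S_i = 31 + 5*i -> [31, 36, 41, 46, 51]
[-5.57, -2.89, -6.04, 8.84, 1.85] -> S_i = Random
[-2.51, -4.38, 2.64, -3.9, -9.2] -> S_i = Random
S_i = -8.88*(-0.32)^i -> [-8.88, 2.84, -0.91, 0.29, -0.09]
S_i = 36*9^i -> [36, 324, 2916, 26244, 236196]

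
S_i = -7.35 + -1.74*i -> [-7.35, -9.09, -10.83, -12.57, -14.31]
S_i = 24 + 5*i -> [24, 29, 34, 39, 44]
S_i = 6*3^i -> [6, 18, 54, 162, 486]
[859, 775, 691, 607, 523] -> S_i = 859 + -84*i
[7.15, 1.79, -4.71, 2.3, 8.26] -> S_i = Random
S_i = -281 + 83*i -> [-281, -198, -115, -32, 51]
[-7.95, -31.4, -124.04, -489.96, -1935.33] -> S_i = -7.95*3.95^i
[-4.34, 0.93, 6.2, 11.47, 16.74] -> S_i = -4.34 + 5.27*i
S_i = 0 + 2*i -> [0, 2, 4, 6, 8]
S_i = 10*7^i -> [10, 70, 490, 3430, 24010]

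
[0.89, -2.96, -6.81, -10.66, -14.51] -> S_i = 0.89 + -3.85*i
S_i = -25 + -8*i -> [-25, -33, -41, -49, -57]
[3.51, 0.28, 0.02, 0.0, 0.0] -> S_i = 3.51*0.08^i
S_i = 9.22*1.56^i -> [9.22, 14.38, 22.44, 35.0, 54.6]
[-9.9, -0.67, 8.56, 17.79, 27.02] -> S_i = -9.90 + 9.23*i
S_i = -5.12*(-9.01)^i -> [-5.12, 46.13, -415.64, 3744.94, -33741.87]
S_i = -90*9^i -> [-90, -810, -7290, -65610, -590490]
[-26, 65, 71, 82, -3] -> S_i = Random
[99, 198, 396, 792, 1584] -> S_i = 99*2^i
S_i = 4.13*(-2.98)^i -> [4.13, -12.31, 36.68, -109.29, 325.7]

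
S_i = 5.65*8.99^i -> [5.65, 50.79, 456.63, 4105.14, 36905.17]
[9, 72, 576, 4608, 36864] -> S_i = 9*8^i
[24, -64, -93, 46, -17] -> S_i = Random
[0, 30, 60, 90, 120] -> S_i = 0 + 30*i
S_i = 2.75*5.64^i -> [2.75, 15.51, 87.48, 493.37, 2782.59]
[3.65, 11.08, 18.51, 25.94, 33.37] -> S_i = 3.65 + 7.43*i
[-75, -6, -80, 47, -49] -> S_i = Random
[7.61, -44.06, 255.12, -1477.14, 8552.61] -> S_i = 7.61*(-5.79)^i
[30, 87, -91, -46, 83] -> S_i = Random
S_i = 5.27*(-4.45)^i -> [5.27, -23.45, 104.36, -464.4, 2066.57]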